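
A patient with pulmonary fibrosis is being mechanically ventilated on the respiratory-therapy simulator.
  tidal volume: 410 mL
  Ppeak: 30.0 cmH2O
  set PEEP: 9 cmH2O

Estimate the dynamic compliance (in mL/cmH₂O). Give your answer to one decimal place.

Dynamic compliance = Vt / (PIP − PEEP) = 410 / (30.0 − 9) = 410 / 21.0 = 19.524 mL/cmH2O.

19.5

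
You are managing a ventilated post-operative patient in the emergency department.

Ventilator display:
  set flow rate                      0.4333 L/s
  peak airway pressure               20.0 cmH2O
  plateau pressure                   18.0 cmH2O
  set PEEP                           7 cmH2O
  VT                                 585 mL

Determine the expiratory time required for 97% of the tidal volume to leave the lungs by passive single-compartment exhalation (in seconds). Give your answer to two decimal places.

0.86

R = (PIP − Pplat)/V̇ = (20.0 − 18.0) / 0.4333 = 2.0/0.4333 = 4.616 cmH2O·s/L.
C = Vt/(Pplat − PEEP) = 585.0 / (18.0 − 7) = 585.0/11.0 = 53.182 mL/cmH2O.
τ = R × C = 4.616 × 0.05318 L/cmH2O = 0.2455 s.
t = −τ·ln(1 − 0.97) = −0.2455·ln(0.03) = 0.8609 s.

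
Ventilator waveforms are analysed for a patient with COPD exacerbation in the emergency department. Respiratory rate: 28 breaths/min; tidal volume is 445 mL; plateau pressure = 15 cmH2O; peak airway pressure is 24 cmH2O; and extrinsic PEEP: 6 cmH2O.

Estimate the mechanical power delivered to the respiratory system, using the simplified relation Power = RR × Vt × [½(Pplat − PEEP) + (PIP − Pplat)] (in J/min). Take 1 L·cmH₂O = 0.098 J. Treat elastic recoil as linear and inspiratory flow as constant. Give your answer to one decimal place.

16.5

Per-breath work = Vt × [½(Pplat−PEEP) + (PIP−Pplat)] = 0.445 × [0.5×9.0 + 9.0] = 0.445 × 13.5 = 6.008 L·cmH2O.
Power = 28 × 6.008 = 168.22 L·cmH2O/min.
× 0.098 J/(L·cmH2O) → 16.486 J/min.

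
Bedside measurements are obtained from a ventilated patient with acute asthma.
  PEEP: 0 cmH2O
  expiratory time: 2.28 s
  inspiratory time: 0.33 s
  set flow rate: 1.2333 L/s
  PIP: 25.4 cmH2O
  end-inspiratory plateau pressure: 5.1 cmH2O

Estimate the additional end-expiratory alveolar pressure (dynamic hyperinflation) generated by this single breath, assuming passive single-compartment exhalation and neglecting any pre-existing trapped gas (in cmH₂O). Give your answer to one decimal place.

Vt = flow × Ti = 1.2333 L/s × 0.33 s × 1000 mL/L = 406.99 mL.
R = (PIP − Pplat)/V̇ = (25.4 − 5.1) / 1.2333 = 20.3/1.2333 = 16.46 cmH2O·s/L.
C = Vt/(Pplat − PEEP) = 406.99 / (5.1 − 0) = 406.99/5.1 = 79.802 mL/cmH2O.
τ = R × C = 16.46 × 0.0798 L/cmH2O = 1.314 s.
Fraction remaining = e^(−Te/τ) = e^(−2.28/1.314) = 0.1764; trapped volume = 406.99 × 0.1764 = 71.793 mL.
Additional alveolar pressure from trapping ≈ V_trapped / C = 71.793 / 79.802 = 0.8996 cmH2O.

0.9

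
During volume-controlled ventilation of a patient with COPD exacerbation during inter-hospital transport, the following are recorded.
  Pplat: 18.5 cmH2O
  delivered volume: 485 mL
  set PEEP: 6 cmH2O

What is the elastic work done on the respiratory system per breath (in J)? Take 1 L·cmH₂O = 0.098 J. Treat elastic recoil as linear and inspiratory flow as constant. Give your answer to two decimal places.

0.30

Elastic work ≈ ½ × (Pplat − PEEP) × Vt = 0.5 × (18.5 − 6) × 0.485 L = 0.5 × 12.5 × 0.485 = 3.031 L·cmH2O.
× 0.098 J/(L·cmH2O) → 0.297 J.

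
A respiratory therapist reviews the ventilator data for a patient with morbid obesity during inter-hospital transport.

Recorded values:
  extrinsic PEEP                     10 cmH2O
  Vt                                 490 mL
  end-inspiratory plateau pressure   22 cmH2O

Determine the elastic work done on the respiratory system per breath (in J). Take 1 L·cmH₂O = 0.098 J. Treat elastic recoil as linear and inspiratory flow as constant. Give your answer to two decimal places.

Elastic work ≈ ½ × (Pplat − PEEP) × Vt = 0.5 × (22 − 10) × 0.490 L = 0.5 × 12.0 × 0.490 = 2.94 L·cmH2O.
× 0.098 J/(L·cmH2O) → 0.2881 J.

0.29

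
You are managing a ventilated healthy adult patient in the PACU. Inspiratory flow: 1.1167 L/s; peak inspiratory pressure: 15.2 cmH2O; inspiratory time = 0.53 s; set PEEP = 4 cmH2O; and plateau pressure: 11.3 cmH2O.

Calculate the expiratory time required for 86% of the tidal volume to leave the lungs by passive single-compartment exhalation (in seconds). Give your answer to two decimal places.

0.56

Vt = flow × Ti = 1.1167 L/s × 0.53 s × 1000 mL/L = 591.85 mL.
R = (PIP − Pplat)/V̇ = (15.2 − 11.3) / 1.1167 = 3.9/1.1167 = 3.492 cmH2O·s/L.
C = Vt/(Pplat − PEEP) = 591.85 / (11.3 − 4) = 591.85/7.3 = 81.075 mL/cmH2O.
τ = R × C = 3.492 × 0.08108 L/cmH2O = 0.2831 s.
t = −τ·ln(1 − 0.86) = −0.2831·ln(0.14) = 0.5566 s.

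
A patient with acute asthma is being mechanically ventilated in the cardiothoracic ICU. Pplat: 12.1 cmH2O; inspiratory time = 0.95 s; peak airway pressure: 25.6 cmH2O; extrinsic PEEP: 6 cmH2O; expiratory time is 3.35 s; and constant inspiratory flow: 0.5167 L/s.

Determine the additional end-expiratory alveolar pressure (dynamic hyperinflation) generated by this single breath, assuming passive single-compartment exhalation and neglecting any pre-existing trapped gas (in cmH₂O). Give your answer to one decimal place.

1.2

Vt = flow × Ti = 0.5167 L/s × 0.95 s × 1000 mL/L = 490.87 mL.
R = (PIP − Pplat)/V̇ = (25.6 − 12.1) / 0.5167 = 13.5/0.5167 = 26.127 cmH2O·s/L.
C = Vt/(Pplat − PEEP) = 490.87 / (12.1 − 6) = 490.87/6.1 = 80.47 mL/cmH2O.
τ = R × C = 26.127 × 0.08047 L/cmH2O = 2.102 s.
Fraction remaining = e^(−Te/τ) = e^(−3.35/2.102) = 0.2032; trapped volume = 490.87 × 0.2032 = 99.745 mL.
Additional alveolar pressure from trapping ≈ V_trapped / C = 99.745 / 80.47 = 1.24 cmH2O.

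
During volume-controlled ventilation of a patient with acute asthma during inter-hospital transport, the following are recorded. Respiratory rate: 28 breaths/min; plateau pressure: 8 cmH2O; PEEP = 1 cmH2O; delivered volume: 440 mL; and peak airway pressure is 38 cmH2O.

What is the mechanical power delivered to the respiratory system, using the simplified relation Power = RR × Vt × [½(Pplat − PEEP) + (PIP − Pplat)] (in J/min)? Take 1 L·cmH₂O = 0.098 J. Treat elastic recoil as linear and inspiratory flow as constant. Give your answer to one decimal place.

Per-breath work = Vt × [½(Pplat−PEEP) + (PIP−Pplat)] = 0.440 × [0.5×7.0 + 30.0] = 0.440 × 33.5 = 14.74 L·cmH2O.
Power = 28 × 14.74 = 412.72 L·cmH2O/min.
× 0.098 J/(L·cmH2O) → 40.447 J/min.

40.4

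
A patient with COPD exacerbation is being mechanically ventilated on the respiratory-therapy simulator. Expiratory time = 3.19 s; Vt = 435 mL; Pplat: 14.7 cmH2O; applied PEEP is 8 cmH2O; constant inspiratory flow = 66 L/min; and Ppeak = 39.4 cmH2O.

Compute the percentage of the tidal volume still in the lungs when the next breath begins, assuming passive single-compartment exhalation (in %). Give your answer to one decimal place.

Flow: 66 L/min ÷ 60 = 1.1 L/s.
R = (PIP − Pplat)/V̇ = (39.4 − 14.7) / 1.1 = 24.7/1.1 = 22.455 cmH2O·s/L.
C = Vt/(Pplat − PEEP) = 435.0 / (14.7 − 8) = 435.0/6.7 = 64.925 mL/cmH2O.
τ = R × C = 22.455 × 0.06493 L/cmH2O = 1.458 s.
Fraction remaining at end-expiration = e^(−Te/τ) = e^(−3.19/1.458) = 0.1121 → 11.21%.

11.2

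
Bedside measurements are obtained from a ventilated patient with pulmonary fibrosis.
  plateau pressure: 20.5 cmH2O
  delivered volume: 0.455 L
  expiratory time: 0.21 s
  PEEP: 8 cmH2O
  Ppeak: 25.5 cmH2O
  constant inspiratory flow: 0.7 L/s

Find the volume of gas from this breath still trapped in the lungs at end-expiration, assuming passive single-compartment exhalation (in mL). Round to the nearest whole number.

203

R = (PIP − Pplat)/V̇ = (25.5 − 20.5) / 0.7 = 5.0/0.7 = 7.143 cmH2O·s/L.
C = Vt/(Pplat − PEEP) = 455.0 / (20.5 − 8) = 455.0/12.5 = 36.4 mL/cmH2O.
τ = R × C = 7.143 × 0.0364 L/cmH2O = 0.26 s.
Fraction remaining = e^(−Te/τ) = e^(−0.21/0.26) = 0.4459.
Trapped volume = 455.0 × 0.4459 = 202.88 mL.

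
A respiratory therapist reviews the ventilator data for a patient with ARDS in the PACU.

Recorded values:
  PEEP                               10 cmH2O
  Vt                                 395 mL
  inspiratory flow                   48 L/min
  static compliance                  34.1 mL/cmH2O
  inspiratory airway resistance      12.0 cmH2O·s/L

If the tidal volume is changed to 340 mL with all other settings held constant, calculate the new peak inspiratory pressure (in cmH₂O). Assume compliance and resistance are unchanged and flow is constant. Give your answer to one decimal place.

Flow: 48 L/min ÷ 60 = 0.8 L/s.
PIP = Vt/C + R·V̇ + PEEP (constant-flow equation of motion).
Only the elastic term changes: ΔPIP = ΔVt / C = (340 − 395) / 34.1 = -1.613 cmH2O.
Original PIP = 395/34.1 + 12.0×0.8 + 10 = 31.184 cmH2O; new PIP = 31.184 + (-1.613) = 29.571 cmH2O.

29.6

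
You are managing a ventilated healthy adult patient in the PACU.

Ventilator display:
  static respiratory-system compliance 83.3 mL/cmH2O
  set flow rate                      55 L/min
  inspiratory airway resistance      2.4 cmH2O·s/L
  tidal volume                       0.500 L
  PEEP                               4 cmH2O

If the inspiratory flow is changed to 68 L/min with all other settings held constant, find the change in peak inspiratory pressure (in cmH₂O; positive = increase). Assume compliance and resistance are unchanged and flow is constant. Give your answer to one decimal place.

Flow: 55 L/min ÷ 60 = 0.9167 L/s.
New flow: 68 L/min ÷ 60 = 1.1333 L/s.
PIP = Vt/C + R·V̇ + PEEP (constant-flow equation of motion).
Only the resistive term changes: ΔPIP = R × ΔV̇ = 2.4 × (1.1333 − 0.9167) = 2.4 × 0.2166 = 0.5198 cmH2O.

0.5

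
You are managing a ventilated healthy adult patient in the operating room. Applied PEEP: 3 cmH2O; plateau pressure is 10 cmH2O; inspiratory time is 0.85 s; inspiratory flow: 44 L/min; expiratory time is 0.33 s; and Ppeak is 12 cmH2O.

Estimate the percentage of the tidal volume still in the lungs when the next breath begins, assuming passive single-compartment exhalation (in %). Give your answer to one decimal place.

25.7

Flow: 44 L/min ÷ 60 = 0.7333 L/s.
Vt = flow × Ti = 0.7333 L/s × 0.85 s × 1000 mL/L = 623.31 mL.
R = (PIP − Pplat)/V̇ = (12 − 10) / 0.7333 = 2.0/0.7333 = 2.727 cmH2O·s/L.
C = Vt/(Pplat − PEEP) = 623.31 / (10 − 3) = 623.31/7.0 = 89.044 mL/cmH2O.
τ = R × C = 2.727 × 0.08904 L/cmH2O = 0.2428 s.
Fraction remaining at end-expiration = e^(−Te/τ) = e^(−0.33/0.2428) = 0.2569 → 25.69%.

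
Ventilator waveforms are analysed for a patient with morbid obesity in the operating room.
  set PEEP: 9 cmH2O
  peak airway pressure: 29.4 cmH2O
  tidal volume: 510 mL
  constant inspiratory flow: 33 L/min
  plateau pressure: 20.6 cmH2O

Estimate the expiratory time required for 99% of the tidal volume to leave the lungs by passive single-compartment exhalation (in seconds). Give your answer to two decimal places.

3.24

Flow: 33 L/min ÷ 60 = 0.55 L/s.
R = (PIP − Pplat)/V̇ = (29.4 − 20.6) / 0.55 = 8.8/0.55 = 16.0 cmH2O·s/L.
C = Vt/(Pplat − PEEP) = 510.0 / (20.6 − 9) = 510.0/11.6 = 43.966 mL/cmH2O.
τ = R × C = 16.0 × 0.04397 L/cmH2O = 0.7035 s.
t = −τ·ln(1 − 0.99) = −0.7035·ln(0.01) = 3.24 s.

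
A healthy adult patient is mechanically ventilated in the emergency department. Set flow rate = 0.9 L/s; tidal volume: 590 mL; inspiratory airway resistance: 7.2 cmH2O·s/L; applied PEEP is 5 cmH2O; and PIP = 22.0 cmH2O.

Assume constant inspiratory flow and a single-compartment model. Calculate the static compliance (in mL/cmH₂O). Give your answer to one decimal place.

56.1

Equation of motion (constant flow): PIP = Vt/C + R·V̇ + PEEP.
Vt/C = PIP − R·V̇ − PEEP = 22.0 − 7.2×0.9 − 5 = 22.0 − 6.48 − 5 = 10.52 cmH2O.
C = Vt / 10.52 = 590 / 10.52 = 56.084 mL/cmH2O.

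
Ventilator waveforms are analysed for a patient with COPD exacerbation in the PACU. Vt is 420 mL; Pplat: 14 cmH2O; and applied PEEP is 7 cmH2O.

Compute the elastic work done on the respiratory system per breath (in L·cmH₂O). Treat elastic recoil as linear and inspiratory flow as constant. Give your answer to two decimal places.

Elastic work ≈ ½ × (Pplat − PEEP) × Vt = 0.5 × (14 − 7) × 0.420 L = 0.5 × 7.0 × 0.420 = 1.47 L·cmH2O.

1.47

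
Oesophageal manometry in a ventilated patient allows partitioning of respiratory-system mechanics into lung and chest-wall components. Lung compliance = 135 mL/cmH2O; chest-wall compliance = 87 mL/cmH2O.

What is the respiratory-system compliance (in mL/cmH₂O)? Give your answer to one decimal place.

52.9

Lung and chest wall are elastances in series: 1/Crs = 1/CL + 1/Ccw.
1/Crs = 1/135 + 1/87 = 0.0189.
Crs = 52.91 mL/cmH2O.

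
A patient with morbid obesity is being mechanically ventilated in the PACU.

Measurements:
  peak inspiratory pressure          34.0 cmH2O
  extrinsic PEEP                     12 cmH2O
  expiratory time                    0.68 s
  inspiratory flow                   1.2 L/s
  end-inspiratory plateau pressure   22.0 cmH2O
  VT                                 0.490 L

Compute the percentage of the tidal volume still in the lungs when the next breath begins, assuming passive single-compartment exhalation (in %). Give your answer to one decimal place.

25.0

R = (PIP − Pplat)/V̇ = (34.0 − 22.0) / 1.2 = 12.0/1.2 = 10.0 cmH2O·s/L.
C = Vt/(Pplat − PEEP) = 490.0 / (22.0 − 12) = 490.0/10.0 = 49.0 mL/cmH2O.
τ = R × C = 10.0 × 0.049 L/cmH2O = 0.49 s.
Fraction remaining at end-expiration = e^(−Te/τ) = e^(−0.68/0.49) = 0.2496 → 24.96%.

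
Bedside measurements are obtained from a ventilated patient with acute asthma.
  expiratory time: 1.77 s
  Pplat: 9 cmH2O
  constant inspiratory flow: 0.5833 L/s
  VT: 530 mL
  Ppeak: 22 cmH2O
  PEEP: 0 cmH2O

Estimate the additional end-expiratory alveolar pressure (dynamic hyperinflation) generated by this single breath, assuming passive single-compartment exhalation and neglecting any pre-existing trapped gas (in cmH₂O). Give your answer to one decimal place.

R = (PIP − Pplat)/V̇ = (22 − 9) / 0.5833 = 13.0/0.5833 = 22.287 cmH2O·s/L.
C = Vt/(Pplat − PEEP) = 530.0 / (9 − 0) = 530.0/9.0 = 58.889 mL/cmH2O.
τ = R × C = 22.287 × 0.05889 L/cmH2O = 1.312 s.
Fraction remaining = e^(−Te/τ) = e^(−1.77/1.312) = 0.2595; trapped volume = 530.0 × 0.2595 = 137.54 mL.
Additional alveolar pressure from trapping ≈ V_trapped / C = 137.54 / 58.889 = 2.336 cmH2O.

2.3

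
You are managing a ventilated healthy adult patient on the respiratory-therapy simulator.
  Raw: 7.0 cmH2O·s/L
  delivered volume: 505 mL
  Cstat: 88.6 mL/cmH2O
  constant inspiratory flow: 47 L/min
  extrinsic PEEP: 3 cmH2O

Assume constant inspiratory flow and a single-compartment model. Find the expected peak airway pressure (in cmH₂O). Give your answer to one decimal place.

Flow: 47 L/min ÷ 60 = 0.7833 L/s.
Equation of motion (constant flow): PIP = Vt/C + R·V̇ + PEEP.
PIP = 505/88.6 + 7.0×0.7833 + 3 = 5.7 + 5.483 + 3 = 14.183 cmH2O.

14.2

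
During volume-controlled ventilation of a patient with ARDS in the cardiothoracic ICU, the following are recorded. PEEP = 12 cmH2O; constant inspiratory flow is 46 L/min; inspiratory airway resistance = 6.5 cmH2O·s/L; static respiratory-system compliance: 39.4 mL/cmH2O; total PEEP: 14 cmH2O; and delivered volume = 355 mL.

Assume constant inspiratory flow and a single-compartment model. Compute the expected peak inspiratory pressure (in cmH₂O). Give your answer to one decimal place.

Flow: 46 L/min ÷ 60 = 0.7667 L/s.
Total PEEP = 14 cmH2O (set 12 + intrinsic 2); this is the baseline alveolar pressure.
Equation of motion (constant flow): PIP = Vt/C + R·V̇ + PEEP.
PIP = 355/39.4 + 6.5×0.7667 + 14 = 9.01 + 4.984 + 14 = 27.994 cmH2O.

28.0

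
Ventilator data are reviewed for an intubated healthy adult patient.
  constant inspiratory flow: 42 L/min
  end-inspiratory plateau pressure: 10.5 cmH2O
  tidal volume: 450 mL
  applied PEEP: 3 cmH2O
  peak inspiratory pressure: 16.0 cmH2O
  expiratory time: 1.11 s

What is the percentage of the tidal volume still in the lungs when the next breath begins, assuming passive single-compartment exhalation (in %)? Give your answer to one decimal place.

9.5

Flow: 42 L/min ÷ 60 = 0.7 L/s.
R = (PIP − Pplat)/V̇ = (16.0 − 10.5) / 0.7 = 5.5/0.7 = 7.857 cmH2O·s/L.
C = Vt/(Pplat − PEEP) = 450.0 / (10.5 − 3) = 450.0/7.5 = 60.0 mL/cmH2O.
τ = R × C = 7.857 × 0.06 L/cmH2O = 0.4714 s.
Fraction remaining at end-expiration = e^(−Te/τ) = e^(−1.11/0.4714) = 0.09492 → 9.492%.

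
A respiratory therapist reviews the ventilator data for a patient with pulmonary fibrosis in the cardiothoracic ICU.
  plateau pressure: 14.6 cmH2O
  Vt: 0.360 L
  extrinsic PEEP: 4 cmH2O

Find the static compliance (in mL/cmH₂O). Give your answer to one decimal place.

34.0

Cstat = Vt / (Pplat − PEEP) = 360 / (14.6 − 4) = 360 / 10.6 = 33.962 mL/cmH2O.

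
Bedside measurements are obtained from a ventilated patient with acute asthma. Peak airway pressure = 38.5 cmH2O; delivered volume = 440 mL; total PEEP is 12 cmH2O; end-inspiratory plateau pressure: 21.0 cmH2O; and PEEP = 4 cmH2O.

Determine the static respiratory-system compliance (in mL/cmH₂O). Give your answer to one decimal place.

48.9

End-expiratory occlusion gives total PEEP = 12 cmH2O (intrinsic PEEP = 12 − 4 = 8). Use total PEEP for the elastic gradient.
Cstat = Vt / (Pplat − PEEPtotal) = 440 / (21.0 − 12) = 440 / 9.0 = 48.889 mL/cmH2O.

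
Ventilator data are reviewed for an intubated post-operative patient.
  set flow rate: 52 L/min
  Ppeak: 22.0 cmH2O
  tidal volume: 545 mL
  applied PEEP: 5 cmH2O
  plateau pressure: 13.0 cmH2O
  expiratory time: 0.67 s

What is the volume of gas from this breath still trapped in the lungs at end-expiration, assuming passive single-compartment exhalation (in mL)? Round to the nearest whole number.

Flow: 52 L/min ÷ 60 = 0.8667 L/s.
R = (PIP − Pplat)/V̇ = (22.0 − 13.0) / 0.8667 = 9.0/0.8667 = 10.384 cmH2O·s/L.
C = Vt/(Pplat − PEEP) = 545.0 / (13.0 − 5) = 545.0/8.0 = 68.125 mL/cmH2O.
τ = R × C = 10.384 × 0.06813 L/cmH2O = 0.7075 s.
Fraction remaining = e^(−Te/τ) = e^(−0.67/0.7075) = 0.3879.
Trapped volume = 545.0 × 0.3879 = 211.41 mL.

211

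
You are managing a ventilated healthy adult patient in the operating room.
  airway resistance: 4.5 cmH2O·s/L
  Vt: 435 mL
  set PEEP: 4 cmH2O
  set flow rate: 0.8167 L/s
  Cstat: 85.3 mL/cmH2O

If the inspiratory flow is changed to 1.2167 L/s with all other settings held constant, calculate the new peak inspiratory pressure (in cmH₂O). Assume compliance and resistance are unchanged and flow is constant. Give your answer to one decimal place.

14.6

PIP = Vt/C + R·V̇ + PEEP (constant-flow equation of motion).
Only the resistive term changes: ΔPIP = R × ΔV̇ = 4.5 × (1.2167 − 0.8167) = 4.5 × 0.4 = 1.8 cmH2O.
Original PIP = 435/85.3 + 4.5×0.8167 + 4 = 12.775 cmH2O; new PIP = 12.775 + (1.8) = 14.575 cmH2O.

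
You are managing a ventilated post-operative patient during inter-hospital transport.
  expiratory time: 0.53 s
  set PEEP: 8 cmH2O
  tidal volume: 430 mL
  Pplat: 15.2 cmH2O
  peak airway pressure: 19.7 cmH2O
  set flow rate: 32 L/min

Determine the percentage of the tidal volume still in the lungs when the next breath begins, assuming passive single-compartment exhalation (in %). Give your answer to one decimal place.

34.9

Flow: 32 L/min ÷ 60 = 0.5333 L/s.
R = (PIP − Pplat)/V̇ = (19.7 − 15.2) / 0.5333 = 4.5/0.5333 = 8.438 cmH2O·s/L.
C = Vt/(Pplat − PEEP) = 430.0 / (15.2 − 8) = 430.0/7.2 = 59.722 mL/cmH2O.
τ = R × C = 8.438 × 0.05972 L/cmH2O = 0.5039 s.
Fraction remaining at end-expiration = e^(−Te/τ) = e^(−0.53/0.5039) = 0.3493 → 34.93%.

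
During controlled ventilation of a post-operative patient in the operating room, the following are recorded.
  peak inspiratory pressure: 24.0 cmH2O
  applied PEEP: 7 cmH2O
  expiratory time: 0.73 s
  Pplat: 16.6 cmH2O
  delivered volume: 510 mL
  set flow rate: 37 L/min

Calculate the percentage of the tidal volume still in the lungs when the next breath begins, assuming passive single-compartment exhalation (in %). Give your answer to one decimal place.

Flow: 37 L/min ÷ 60 = 0.6167 L/s.
R = (PIP − Pplat)/V̇ = (24.0 − 16.6) / 0.6167 = 7.4/0.6167 = 11.999 cmH2O·s/L.
C = Vt/(Pplat − PEEP) = 510.0 / (16.6 − 7) = 510.0/9.6 = 53.125 mL/cmH2O.
τ = R × C = 11.999 × 0.05313 L/cmH2O = 0.6375 s.
Fraction remaining at end-expiration = e^(−Te/τ) = e^(−0.73/0.6375) = 0.3182 → 31.82%.

31.8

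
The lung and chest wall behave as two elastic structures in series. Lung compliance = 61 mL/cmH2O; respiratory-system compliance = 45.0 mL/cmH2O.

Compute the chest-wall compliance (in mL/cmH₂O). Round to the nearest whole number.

1/Ccw = 1/Crs − 1/CL.
1/Ccw = 1/45.0 − 1/61 = 0.005829.
Ccw = 171.56 mL/cmH2O.

172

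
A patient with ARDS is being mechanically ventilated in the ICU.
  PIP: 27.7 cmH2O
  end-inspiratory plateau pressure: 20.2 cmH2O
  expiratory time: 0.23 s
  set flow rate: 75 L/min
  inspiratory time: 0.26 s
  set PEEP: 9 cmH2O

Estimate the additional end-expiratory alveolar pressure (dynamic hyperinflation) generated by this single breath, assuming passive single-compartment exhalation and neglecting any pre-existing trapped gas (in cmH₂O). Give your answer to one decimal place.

Flow: 75 L/min ÷ 60 = 1.25 L/s.
Vt = flow × Ti = 1.25 L/s × 0.26 s × 1000 mL/L = 325.0 mL.
R = (PIP − Pplat)/V̇ = (27.7 − 20.2) / 1.25 = 7.5/1.25 = 6.0 cmH2O·s/L.
C = Vt/(Pplat − PEEP) = 325.0 / (20.2 − 9) = 325.0/11.2 = 29.018 mL/cmH2O.
τ = R × C = 6.0 × 0.02902 L/cmH2O = 0.1741 s.
Fraction remaining = e^(−Te/τ) = e^(−0.23/0.1741) = 0.2668; trapped volume = 325.0 × 0.2668 = 86.71 mL.
Additional alveolar pressure from trapping ≈ V_trapped / C = 86.71 / 29.018 = 2.988 cmH2O.

3.0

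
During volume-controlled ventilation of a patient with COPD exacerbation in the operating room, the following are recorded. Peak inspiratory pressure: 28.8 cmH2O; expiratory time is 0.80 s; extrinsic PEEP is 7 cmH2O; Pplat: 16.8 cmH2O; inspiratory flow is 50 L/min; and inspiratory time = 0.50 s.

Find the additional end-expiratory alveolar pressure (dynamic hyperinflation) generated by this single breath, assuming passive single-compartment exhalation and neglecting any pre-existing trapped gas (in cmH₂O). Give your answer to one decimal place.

2.7

Flow: 50 L/min ÷ 60 = 0.8333 L/s.
Vt = flow × Ti = 0.8333 L/s × 0.50 s × 1000 mL/L = 416.65 mL.
R = (PIP − Pplat)/V̇ = (28.8 − 16.8) / 0.8333 = 12.0/0.8333 = 14.401 cmH2O·s/L.
C = Vt/(Pplat − PEEP) = 416.65 / (16.8 − 7) = 416.65/9.8 = 42.515 mL/cmH2O.
τ = R × C = 14.401 × 0.04252 L/cmH2O = 0.6123 s.
Fraction remaining = e^(−Te/τ) = e^(−0.80/0.6123) = 0.2708; trapped volume = 416.65 × 0.2708 = 112.83 mL.
Additional alveolar pressure from trapping ≈ V_trapped / C = 112.83 / 42.515 = 2.654 cmH2O.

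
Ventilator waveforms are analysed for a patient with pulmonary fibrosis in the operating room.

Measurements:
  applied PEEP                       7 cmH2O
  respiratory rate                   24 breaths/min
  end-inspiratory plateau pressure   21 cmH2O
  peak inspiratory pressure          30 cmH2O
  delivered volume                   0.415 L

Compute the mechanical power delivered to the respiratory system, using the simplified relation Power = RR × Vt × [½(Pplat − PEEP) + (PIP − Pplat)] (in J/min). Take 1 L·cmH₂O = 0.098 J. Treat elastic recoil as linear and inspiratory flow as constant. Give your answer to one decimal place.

15.6

Per-breath work = Vt × [½(Pplat−PEEP) + (PIP−Pplat)] = 0.415 × [0.5×14.0 + 9.0] = 0.415 × 16.0 = 6.64 L·cmH2O.
Power = 24 × 6.64 = 159.36 L·cmH2O/min.
× 0.098 J/(L·cmH2O) → 15.617 J/min.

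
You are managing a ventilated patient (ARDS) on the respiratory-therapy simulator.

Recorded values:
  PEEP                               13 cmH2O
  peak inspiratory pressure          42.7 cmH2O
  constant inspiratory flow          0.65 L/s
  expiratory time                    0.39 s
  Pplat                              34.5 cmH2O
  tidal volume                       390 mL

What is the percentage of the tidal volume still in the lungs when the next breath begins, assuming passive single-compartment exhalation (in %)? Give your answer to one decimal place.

18.2

R = (PIP − Pplat)/V̇ = (42.7 − 34.5) / 0.65 = 8.2/0.65 = 12.615 cmH2O·s/L.
C = Vt/(Pplat − PEEP) = 390.0 / (34.5 − 13) = 390.0/21.5 = 18.14 mL/cmH2O.
τ = R × C = 12.615 × 0.01814 L/cmH2O = 0.2288 s.
Fraction remaining at end-expiration = e^(−Te/τ) = e^(−0.39/0.2288) = 0.1819 → 18.19%.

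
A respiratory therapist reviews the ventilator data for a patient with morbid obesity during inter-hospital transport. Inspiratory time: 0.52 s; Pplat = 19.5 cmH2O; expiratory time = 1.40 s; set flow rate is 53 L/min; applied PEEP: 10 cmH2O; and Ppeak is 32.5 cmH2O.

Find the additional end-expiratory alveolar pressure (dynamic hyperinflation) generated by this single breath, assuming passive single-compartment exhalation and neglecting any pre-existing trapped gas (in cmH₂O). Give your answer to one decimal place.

Flow: 53 L/min ÷ 60 = 0.8833 L/s.
Vt = flow × Ti = 0.8833 L/s × 0.52 s × 1000 mL/L = 459.32 mL.
R = (PIP − Pplat)/V̇ = (32.5 − 19.5) / 0.8833 = 13.0/0.8833 = 14.718 cmH2O·s/L.
C = Vt/(Pplat − PEEP) = 459.32 / (19.5 − 10) = 459.32/9.5 = 48.349 mL/cmH2O.
τ = R × C = 14.718 × 0.04835 L/cmH2O = 0.7116 s.
Fraction remaining = e^(−Te/τ) = e^(−1.40/0.7116) = 0.1398; trapped volume = 459.32 × 0.1398 = 64.213 mL.
Additional alveolar pressure from trapping ≈ V_trapped / C = 64.213 / 48.349 = 1.328 cmH2O.

1.3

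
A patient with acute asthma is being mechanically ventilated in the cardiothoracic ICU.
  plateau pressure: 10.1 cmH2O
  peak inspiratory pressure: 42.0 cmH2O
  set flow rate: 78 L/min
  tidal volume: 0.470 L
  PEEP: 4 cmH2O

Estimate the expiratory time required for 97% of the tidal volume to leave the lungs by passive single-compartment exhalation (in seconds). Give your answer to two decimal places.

Flow: 78 L/min ÷ 60 = 1.3 L/s.
R = (PIP − Pplat)/V̇ = (42.0 − 10.1) / 1.3 = 31.9/1.3 = 24.538 cmH2O·s/L.
C = Vt/(Pplat − PEEP) = 470.0 / (10.1 − 4) = 470.0/6.1 = 77.049 mL/cmH2O.
τ = R × C = 24.538 × 0.07705 L/cmH2O = 1.891 s.
t = −τ·ln(1 − 0.97) = −1.891·ln(0.03) = 6.631 s.

6.63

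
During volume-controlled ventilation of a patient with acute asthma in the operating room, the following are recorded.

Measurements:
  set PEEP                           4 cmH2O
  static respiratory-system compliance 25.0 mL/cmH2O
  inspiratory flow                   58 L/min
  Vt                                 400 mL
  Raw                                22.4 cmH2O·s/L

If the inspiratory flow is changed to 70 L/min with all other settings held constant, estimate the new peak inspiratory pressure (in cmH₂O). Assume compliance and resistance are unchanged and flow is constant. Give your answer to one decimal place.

Flow: 58 L/min ÷ 60 = 0.9667 L/s.
New flow: 70 L/min ÷ 60 = 1.1667 L/s.
PIP = Vt/C + R·V̇ + PEEP (constant-flow equation of motion).
Only the resistive term changes: ΔPIP = R × ΔV̇ = 22.4 × (1.1667 − 0.9667) = 22.4 × 0.2 = 4.48 cmH2O.
Original PIP = 400/25.0 + 22.4×0.9667 + 4 = 41.654 cmH2O; new PIP = 41.654 + (4.48) = 46.134 cmH2O.

46.1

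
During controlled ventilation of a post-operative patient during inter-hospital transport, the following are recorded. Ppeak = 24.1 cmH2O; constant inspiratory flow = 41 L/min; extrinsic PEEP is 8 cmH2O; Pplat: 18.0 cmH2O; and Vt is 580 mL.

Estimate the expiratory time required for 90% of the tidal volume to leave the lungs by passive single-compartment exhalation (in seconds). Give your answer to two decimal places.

1.19

Flow: 41 L/min ÷ 60 = 0.6833 L/s.
R = (PIP − Pplat)/V̇ = (24.1 − 18.0) / 0.6833 = 6.1/0.6833 = 8.927 cmH2O·s/L.
C = Vt/(Pplat − PEEP) = 580.0 / (18.0 − 8) = 580.0/10.0 = 58.0 mL/cmH2O.
τ = R × C = 8.927 × 0.058 L/cmH2O = 0.5178 s.
t = −τ·ln(1 − 0.90) = −0.5178·ln(0.1) = 1.192 s.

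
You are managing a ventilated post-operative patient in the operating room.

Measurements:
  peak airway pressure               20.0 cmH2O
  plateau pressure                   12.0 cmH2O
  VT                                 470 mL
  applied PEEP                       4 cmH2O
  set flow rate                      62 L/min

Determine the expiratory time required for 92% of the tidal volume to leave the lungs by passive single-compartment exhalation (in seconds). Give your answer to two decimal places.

Flow: 62 L/min ÷ 60 = 1.0333 L/s.
R = (PIP − Pplat)/V̇ = (20.0 − 12.0) / 1.0333 = 8.0/1.0333 = 7.742 cmH2O·s/L.
C = Vt/(Pplat − PEEP) = 470.0 / (12.0 − 4) = 470.0/8.0 = 58.75 mL/cmH2O.
τ = R × C = 7.742 × 0.05875 L/cmH2O = 0.4548 s.
t = −τ·ln(1 − 0.92) = −0.4548·ln(0.08) = 1.149 s.

1.15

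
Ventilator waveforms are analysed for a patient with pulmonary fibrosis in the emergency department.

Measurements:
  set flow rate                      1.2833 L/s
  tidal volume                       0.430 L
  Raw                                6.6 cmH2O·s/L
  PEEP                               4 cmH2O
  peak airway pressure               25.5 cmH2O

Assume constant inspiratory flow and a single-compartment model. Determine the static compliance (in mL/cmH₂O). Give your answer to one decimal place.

33.0

Equation of motion (constant flow): PIP = Vt/C + R·V̇ + PEEP.
Vt/C = PIP − R·V̇ − PEEP = 25.5 − 6.6×1.2833 − 4 = 25.5 − 8.47 − 4 = 13.03 cmH2O.
C = Vt / 13.03 = 430 / 13.03 = 33.001 mL/cmH2O.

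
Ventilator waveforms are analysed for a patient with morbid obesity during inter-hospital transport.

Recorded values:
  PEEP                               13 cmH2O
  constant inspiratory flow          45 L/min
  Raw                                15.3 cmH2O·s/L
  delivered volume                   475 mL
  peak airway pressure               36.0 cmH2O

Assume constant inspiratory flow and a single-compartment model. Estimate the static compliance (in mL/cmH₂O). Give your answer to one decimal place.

Flow: 45 L/min ÷ 60 = 0.75 L/s.
Equation of motion (constant flow): PIP = Vt/C + R·V̇ + PEEP.
Vt/C = PIP − R·V̇ − PEEP = 36.0 − 15.3×0.75 − 13 = 36.0 − 11.475 − 13 = 11.525 cmH2O.
C = Vt / 11.525 = 475 / 11.525 = 41.215 mL/cmH2O.

41.2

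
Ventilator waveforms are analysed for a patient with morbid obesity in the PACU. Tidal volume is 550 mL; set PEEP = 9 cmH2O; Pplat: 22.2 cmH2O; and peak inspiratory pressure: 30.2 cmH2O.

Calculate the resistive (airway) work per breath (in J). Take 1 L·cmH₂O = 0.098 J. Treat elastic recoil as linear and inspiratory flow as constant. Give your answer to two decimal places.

With constant inspiratory flow the resistive pressure is constant at PIP − Pplat = 30.2 − 22.2 = 8.0 cmH2O, so resistive work = 8.0 × 0.550 = 4.4 L·cmH2O.
× 0.098 J/(L·cmH2O) → 0.4312 J.

0.43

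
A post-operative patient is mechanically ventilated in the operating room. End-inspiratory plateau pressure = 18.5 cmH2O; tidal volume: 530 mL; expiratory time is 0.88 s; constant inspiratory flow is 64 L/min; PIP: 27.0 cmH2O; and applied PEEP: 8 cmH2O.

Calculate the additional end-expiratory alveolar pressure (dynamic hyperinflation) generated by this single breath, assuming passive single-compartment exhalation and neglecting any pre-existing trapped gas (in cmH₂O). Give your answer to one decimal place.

Flow: 64 L/min ÷ 60 = 1.0667 L/s.
R = (PIP − Pplat)/V̇ = (27.0 − 18.5) / 1.0667 = 8.5/1.0667 = 7.969 cmH2O·s/L.
C = Vt/(Pplat − PEEP) = 530.0 / (18.5 − 8) = 530.0/10.5 = 50.476 mL/cmH2O.
τ = R × C = 7.969 × 0.05048 L/cmH2O = 0.4023 s.
Fraction remaining = e^(−Te/τ) = e^(−0.88/0.4023) = 0.1122; trapped volume = 530.0 × 0.1122 = 59.466 mL.
Additional alveolar pressure from trapping ≈ V_trapped / C = 59.466 / 50.476 = 1.178 cmH2O.

1.2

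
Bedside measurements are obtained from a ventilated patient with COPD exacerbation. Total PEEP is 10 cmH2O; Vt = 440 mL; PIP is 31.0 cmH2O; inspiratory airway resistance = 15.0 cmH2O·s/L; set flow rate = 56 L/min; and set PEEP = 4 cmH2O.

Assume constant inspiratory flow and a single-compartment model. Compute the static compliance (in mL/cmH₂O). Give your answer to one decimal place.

Flow: 56 L/min ÷ 60 = 0.9333 L/s.
Total PEEP = 10 cmH2O (set 4 + intrinsic 6); this is the baseline alveolar pressure.
Equation of motion (constant flow): PIP = Vt/C + R·V̇ + PEEP.
Vt/C = PIP − R·V̇ − PEEP = 31.0 − 15.0×0.9333 − 10 = 31.0 − 14.0 − 10 = 7.0 cmH2O.
C = Vt / 7.0 = 440 / 7.0 = 62.857 mL/cmH2O.

62.9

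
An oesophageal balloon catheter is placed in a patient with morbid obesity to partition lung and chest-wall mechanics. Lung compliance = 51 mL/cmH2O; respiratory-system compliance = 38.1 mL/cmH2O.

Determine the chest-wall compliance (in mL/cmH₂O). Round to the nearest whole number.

151

1/Ccw = 1/Crs − 1/CL.
1/Ccw = 1/38.1 − 1/51 = 0.006639.
Ccw = 150.63 mL/cmH2O.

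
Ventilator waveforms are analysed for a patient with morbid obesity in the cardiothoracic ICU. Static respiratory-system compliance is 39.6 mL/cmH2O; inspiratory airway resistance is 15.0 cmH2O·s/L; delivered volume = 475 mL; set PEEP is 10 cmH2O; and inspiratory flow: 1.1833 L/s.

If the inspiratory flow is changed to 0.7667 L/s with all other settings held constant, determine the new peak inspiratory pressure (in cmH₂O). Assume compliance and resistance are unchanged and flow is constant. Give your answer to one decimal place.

PIP = Vt/C + R·V̇ + PEEP (constant-flow equation of motion).
Only the resistive term changes: ΔPIP = R × ΔV̇ = 15.0 × (0.7667 − 1.1833) = 15.0 × -0.4166 = -6.249 cmH2O.
Original PIP = 475/39.6 + 15.0×1.1833 + 10 = 39.744 cmH2O; new PIP = 39.744 + (-6.249) = 33.495 cmH2O.

33.5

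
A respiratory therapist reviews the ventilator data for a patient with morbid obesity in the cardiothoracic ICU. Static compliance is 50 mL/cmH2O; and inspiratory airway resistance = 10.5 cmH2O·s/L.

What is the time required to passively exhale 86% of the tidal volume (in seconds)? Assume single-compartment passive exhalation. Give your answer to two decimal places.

1.03

τ = R × C = 10.5 × 50 mL/cmH2O = 10.5 × 0.050 L/cmH2O = 0.525 s.
Exhaled fraction f = 1 − e^(−t/τ) → t = −τ·ln(1 − f) = −0.525·ln(0.14) = 1.032 s.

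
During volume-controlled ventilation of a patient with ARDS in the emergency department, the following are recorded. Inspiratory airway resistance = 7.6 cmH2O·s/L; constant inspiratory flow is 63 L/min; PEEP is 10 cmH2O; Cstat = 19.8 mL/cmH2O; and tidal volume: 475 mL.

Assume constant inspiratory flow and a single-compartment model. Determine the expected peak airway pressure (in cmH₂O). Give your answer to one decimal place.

42.0

Flow: 63 L/min ÷ 60 = 1.05 L/s.
Equation of motion (constant flow): PIP = Vt/C + R·V̇ + PEEP.
PIP = 475/19.8 + 7.6×1.05 + 10 = 23.99 + 7.98 + 10 = 41.97 cmH2O.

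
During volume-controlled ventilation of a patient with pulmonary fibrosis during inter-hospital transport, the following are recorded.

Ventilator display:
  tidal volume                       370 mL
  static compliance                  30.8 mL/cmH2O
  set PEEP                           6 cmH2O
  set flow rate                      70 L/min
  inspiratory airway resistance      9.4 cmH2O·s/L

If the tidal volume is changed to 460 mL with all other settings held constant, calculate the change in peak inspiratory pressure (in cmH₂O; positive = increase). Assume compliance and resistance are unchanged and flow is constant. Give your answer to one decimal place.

2.9

PIP = Vt/C + R·V̇ + PEEP (constant-flow equation of motion).
Only the elastic term changes: ΔPIP = ΔVt / C = (460 − 370) / 30.8 = 2.922 cmH2O.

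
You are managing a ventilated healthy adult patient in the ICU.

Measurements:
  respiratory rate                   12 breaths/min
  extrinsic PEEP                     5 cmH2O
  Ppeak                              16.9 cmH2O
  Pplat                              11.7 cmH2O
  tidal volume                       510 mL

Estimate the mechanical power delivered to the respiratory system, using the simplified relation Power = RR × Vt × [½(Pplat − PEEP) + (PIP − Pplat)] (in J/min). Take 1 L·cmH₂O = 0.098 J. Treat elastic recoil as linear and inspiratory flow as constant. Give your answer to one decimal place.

Per-breath work = Vt × [½(Pplat−PEEP) + (PIP−Pplat)] = 0.510 × [0.5×6.7 + 5.2] = 0.510 × 8.55 = 4.361 L·cmH2O.
Power = 12 × 4.361 = 52.332 L·cmH2O/min.
× 0.098 J/(L·cmH2O) → 5.129 J/min.

5.1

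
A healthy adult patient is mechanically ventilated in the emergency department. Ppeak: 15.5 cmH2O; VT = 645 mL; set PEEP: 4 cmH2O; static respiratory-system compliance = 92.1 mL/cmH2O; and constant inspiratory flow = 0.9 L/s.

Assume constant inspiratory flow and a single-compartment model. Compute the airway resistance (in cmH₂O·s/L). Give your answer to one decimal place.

5.0

Equation of motion (constant flow): PIP = Vt/C + R·V̇ + PEEP.
R·V̇ = PIP − Vt/C − PEEP = 15.5 − 645/92.1 − 4 = 15.5 − 7.003 − 4 = 4.497 cmH2O.
R = 4.497 / 0.9 = 4.997 cmH2O·s/L.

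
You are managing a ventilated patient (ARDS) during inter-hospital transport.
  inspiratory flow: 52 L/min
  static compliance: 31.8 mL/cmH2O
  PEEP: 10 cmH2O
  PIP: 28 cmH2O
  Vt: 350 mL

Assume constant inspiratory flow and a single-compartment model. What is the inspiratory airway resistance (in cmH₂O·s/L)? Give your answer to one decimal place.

8.1

Flow: 52 L/min ÷ 60 = 0.8667 L/s.
Equation of motion (constant flow): PIP = Vt/C + R·V̇ + PEEP.
R·V̇ = PIP − Vt/C − PEEP = 28 − 350/31.8 − 10 = 28 − 11.006 − 10 = 6.994 cmH2O.
R = 6.994 / 0.8667 = 8.07 cmH2O·s/L.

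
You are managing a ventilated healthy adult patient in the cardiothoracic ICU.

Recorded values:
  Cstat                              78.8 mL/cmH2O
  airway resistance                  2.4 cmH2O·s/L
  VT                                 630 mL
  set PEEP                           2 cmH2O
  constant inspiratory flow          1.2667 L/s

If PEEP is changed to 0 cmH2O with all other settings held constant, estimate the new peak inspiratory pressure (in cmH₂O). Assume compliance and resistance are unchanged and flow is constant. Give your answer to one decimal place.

PIP = Vt/C + R·V̇ + PEEP (constant-flow equation of motion).
Only the baseline term changes: ΔPIP = ΔPEEP = 0 − 2 = -2.0 cmH2O.
Original PIP = 630/78.8 + 2.4×1.2667 + 2 = 13.035 cmH2O; new PIP = 13.035 + (-2.0) = 11.035 cmH2O.

11.0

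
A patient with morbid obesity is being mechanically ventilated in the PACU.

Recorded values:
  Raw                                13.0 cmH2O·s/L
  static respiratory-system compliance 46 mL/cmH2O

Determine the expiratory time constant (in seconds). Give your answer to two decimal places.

τ = R × C = 13.0 × 46 mL/cmH2O = 13.0 × 0.046 L/cmH2O = 0.598 s.

0.60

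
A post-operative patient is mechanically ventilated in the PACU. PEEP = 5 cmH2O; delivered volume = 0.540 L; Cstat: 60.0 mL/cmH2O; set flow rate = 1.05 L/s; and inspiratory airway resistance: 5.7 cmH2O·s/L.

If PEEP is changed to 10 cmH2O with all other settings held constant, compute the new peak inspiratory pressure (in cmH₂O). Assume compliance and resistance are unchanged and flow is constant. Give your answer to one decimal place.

25.0

PIP = Vt/C + R·V̇ + PEEP (constant-flow equation of motion).
Only the baseline term changes: ΔPIP = ΔPEEP = 10 − 5 = 5.0 cmH2O.
Original PIP = 540/60.0 + 5.7×1.05 + 5 = 19.985 cmH2O; new PIP = 19.985 + (5.0) = 24.985 cmH2O.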